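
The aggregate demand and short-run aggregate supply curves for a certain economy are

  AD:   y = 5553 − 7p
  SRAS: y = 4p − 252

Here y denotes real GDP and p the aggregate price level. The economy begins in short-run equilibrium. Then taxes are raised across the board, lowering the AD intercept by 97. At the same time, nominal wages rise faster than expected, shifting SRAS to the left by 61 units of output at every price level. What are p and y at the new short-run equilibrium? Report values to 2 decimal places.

After both shocks: AD is y = 5456 − 7p and SRAS is y = 4p − 313.
Setting them equal: 5769 = 11p, so p = 524.45.
Substituting into AD, y = 1784.82.

p = 524.45, y = 1784.82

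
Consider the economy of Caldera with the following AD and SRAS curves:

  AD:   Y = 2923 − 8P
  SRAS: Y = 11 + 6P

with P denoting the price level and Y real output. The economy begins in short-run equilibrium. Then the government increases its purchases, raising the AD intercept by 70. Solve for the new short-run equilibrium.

This is a positive demand shock: AD shifts right.
New AD: Y = 2993 − 8P.
Set AD = SRAS: 2993 − 8P = 11 + 6P, so 2982 = 14P and P = 213.
Y = 2993 − 8·213 = 1289.

P = 213, Y = 1289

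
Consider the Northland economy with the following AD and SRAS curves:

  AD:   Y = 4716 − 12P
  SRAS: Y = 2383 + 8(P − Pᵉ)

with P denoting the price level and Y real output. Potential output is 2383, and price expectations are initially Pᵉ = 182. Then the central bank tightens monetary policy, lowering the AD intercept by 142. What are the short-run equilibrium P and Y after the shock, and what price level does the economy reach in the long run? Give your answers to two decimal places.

AD shifts left: new AD is Y = 4574 − 12P. With Pᵉ = 182, SRAS is Y = 927 + 8P.
Short run: 4574 − 12P = 927 + 8P gives 3647 = 20P, so P = 182.35 and Y = 4574 − 12P = 2385.80.
Y = 2385.80 is above potential 2383; expectations adjust and SRAS shifts left until Y = 2383.
Long run: on the new AD curve, 2383 = 4574 − 12P gives P = 182.58.

Short run: P = 182.35, Y = 2385.80. Long run: P = 182.58.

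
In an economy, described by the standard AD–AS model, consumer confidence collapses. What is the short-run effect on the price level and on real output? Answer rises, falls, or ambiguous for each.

Price level: falls; output: falls

This is a negative demand shock: AD shifts left.
Moving along the upward-sloping SRAS curve, P falls and Y falls.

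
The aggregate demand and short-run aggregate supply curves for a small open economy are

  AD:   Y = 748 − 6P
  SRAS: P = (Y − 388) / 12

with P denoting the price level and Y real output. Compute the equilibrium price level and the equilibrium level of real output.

Rearrange SRAS to Y = 388 + 12P.
Set AD = SRAS: 748 − 6P = 388 + 12P, so 360 = 18P and P = 20.
Then Y = 748 − 6·20 = 628.

P = 20, Y = 628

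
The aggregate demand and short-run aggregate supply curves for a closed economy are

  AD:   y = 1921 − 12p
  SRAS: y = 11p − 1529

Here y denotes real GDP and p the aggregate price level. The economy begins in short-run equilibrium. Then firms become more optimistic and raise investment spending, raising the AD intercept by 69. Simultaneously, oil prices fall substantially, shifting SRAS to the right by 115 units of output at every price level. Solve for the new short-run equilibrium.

After both shocks: AD is y = 1990 − 12p and SRAS is y = 11p − 1414.
Setting them equal: 3404 = 23p, so p = 148.
y = 1990 − 12·148 = 214.

p = 148, y = 214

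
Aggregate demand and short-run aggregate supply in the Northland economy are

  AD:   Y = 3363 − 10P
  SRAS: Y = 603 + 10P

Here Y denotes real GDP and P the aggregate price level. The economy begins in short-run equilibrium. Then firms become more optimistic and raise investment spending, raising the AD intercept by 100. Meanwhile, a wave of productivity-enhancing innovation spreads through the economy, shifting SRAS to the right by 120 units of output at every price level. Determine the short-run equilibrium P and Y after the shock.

After both shocks: AD is Y = 3463 − 10P and SRAS is Y = 723 + 10P.
Setting them equal: 2740 = 20P, so P = 137.
Y = 3463 − 10·137 = 2093.

P = 137, Y = 2093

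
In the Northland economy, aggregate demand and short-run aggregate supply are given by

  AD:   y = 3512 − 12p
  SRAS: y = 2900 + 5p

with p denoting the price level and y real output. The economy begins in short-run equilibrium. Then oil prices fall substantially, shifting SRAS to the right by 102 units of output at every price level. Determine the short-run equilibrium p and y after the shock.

p = 30, y = 3152

This is a positive supply shock: SRAS shifts right.
New SRAS: y = 3002 + 5p.
Set AD = SRAS: 3512 − 12p = 3002 + 5p, so 510 = 17p and p = 30.
y = 3512 − 12·30 = 3152.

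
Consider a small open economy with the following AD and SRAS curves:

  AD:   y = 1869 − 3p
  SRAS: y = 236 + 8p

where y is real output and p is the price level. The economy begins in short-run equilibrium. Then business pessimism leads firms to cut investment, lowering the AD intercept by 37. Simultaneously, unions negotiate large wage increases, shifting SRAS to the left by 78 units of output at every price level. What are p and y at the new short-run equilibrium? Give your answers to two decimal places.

p = 152.18, y = 1375.45

After both shocks: AD is y = 1832 − 3p and SRAS is y = 158 + 8p.
Setting them equal: 1674 = 11p, so p = 152.18.
Substituting into AD, y = 1375.45.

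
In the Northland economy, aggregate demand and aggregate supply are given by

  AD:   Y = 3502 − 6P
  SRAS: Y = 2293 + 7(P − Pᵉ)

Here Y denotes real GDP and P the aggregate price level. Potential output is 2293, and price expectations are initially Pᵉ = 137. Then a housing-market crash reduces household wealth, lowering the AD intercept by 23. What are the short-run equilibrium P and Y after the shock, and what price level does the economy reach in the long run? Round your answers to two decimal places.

AD shifts left: new AD is Y = 3479 − 6P. With Pᵉ = 137, SRAS is Y = 1334 + 7P.
Short run: 3479 − 6P = 1334 + 7P gives 2145 = 13P, so P = 165.00 and Y = 3479 − 6P = 2489.00.
Y = 2489.00 is above potential 2293; expectations adjust and SRAS shifts left until Y = 2293.
Long run: on the new AD curve, 2293 = 3479 − 6P gives P = 197.67.

Short run: P = 165.00, Y = 2489.00. Long run: P = 197.67.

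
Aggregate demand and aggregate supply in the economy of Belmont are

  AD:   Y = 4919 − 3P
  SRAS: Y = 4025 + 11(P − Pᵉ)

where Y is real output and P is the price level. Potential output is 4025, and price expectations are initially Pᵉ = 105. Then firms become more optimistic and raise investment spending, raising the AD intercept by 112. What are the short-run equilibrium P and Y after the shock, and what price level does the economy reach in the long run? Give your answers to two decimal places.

AD shifts right: new AD is Y = 5031 − 3P. With Pᵉ = 105, SRAS is Y = 2870 + 11P.
Short run: 5031 − 3P = 2870 + 11P gives 2161 = 14P, so P = 154.36 and Y = 5031 − 3P = 4567.93.
Y = 4567.93 is above potential 4025; expectations adjust and SRAS shifts left until Y = 4025.
Long run: on the new AD curve, 4025 = 5031 − 3P gives P = 335.33.

Short run: P = 154.36, Y = 4567.93. Long run: P = 335.33.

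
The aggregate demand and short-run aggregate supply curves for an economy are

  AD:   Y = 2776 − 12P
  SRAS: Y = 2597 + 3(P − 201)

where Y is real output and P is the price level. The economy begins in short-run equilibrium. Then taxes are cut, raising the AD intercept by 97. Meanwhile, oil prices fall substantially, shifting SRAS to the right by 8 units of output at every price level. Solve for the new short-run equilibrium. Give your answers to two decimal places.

After both shocks: AD is Y = 2873 − 12P and SRAS is Y = 2002 + 3P.
Setting them equal: 871 = 15P, so P = 58.07.
Substituting into AD, Y = 2176.20.

P = 58.07, Y = 2176.20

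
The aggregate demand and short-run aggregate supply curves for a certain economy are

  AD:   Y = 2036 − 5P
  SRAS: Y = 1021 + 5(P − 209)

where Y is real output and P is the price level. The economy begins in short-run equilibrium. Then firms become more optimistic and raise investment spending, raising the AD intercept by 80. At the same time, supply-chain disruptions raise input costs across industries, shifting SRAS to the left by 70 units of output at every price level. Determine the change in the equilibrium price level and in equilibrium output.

ΔP = +15, ΔY = +5

After both shocks: AD is Y = 2116 − 5P and SRAS is Y = 5P − 94.
Setting them equal: 2210 = 10P, so P = 221.
Y = 2116 − 5·221 = 1011.
Initially P = 206, Y = 1006, so ΔP = +15 and ΔY = +5.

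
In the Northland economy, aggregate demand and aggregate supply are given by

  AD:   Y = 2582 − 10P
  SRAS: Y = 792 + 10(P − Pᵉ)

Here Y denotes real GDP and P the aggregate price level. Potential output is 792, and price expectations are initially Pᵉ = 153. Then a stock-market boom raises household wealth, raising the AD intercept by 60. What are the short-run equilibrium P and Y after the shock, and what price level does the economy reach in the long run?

AD shifts right: new AD is Y = 2642 − 10P. With Pᵉ = 153, SRAS is Y = 10P − 738.
Short run: 2642 − 10P = 10P − 738 gives 3380 = 20P, so P = 169 and Y = 2642 − 10·169 = 952.
Y = 952 is above potential 792; expectations adjust and SRAS shifts left until Y = 792.
Long run: on the new AD curve, 792 = 2642 − 10P gives P = 185.

Short run: P = 169, Y = 952. Long run: P = 185.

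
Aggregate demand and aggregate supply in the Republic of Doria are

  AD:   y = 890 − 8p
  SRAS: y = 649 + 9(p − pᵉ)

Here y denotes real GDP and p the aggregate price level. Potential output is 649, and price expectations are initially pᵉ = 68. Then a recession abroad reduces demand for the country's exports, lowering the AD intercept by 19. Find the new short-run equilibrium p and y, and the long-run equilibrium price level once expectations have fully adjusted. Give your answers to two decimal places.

Short run: p = 49.06, y = 478.53. Long run: p = 27.75.

AD shifts left: new AD is y = 871 − 8p. With pᵉ = 68, SRAS is y = 37 + 9p.
Short run: 871 − 8p = 37 + 9p gives 834 = 17p, so p = 49.06 and y = 871 − 8p = 478.53.
y = 478.53 is below potential 649; expectations adjust and SRAS shifts right until y = 649.
Long run: on the new AD curve, 649 = 871 − 8p gives p = 27.75.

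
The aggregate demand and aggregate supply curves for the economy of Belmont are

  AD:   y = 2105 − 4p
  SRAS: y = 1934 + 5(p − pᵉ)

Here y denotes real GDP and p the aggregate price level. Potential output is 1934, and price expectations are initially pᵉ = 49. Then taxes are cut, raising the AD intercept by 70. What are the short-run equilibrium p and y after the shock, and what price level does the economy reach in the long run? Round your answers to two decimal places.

AD shifts right: new AD is y = 2175 − 4p. With pᵉ = 49, SRAS is y = 1689 + 5p.
Short run: 2175 − 4p = 1689 + 5p gives 486 = 9p, so p = 54.00 and y = 2175 − 4p = 1959.00.
y = 1959.00 is above potential 1934; expectations adjust and SRAS shifts left until y = 1934.
Long run: on the new AD curve, 1934 = 2175 − 4p gives p = 60.25.

Short run: p = 54.00, y = 1959.00. Long run: p = 60.25.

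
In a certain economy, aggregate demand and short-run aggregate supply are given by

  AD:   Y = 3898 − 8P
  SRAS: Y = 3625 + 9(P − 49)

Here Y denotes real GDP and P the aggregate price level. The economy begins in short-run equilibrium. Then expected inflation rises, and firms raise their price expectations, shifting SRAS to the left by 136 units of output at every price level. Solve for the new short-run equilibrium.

This is a negative supply shock: SRAS shifts left.
New SRAS: Y = 3048 + 9P.
Set AD = SRAS: 3898 − 8P = 3048 + 9P, so 850 = 17P and P = 50.
Y = 3898 − 8·50 = 3498.

P = 50, Y = 3498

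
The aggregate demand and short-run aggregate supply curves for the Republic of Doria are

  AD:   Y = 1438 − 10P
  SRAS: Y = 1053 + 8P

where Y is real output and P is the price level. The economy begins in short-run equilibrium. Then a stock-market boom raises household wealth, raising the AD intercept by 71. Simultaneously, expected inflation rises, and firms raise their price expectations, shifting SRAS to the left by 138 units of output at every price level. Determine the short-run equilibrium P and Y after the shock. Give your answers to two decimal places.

P = 33.00, Y = 1179.00

After both shocks: AD is Y = 1509 − 10P and SRAS is Y = 915 + 8P.
Setting them equal: 594 = 18P, so P = 33.00.
Substituting into AD, Y = 1179.00.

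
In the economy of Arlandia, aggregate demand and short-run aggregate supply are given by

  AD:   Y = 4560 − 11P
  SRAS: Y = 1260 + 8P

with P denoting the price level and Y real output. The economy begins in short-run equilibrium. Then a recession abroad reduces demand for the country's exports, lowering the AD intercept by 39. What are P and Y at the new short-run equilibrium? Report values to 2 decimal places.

P = 171.63, Y = 2633.05

This is a negative demand shock: AD shifts left.
New AD: Y = 4521 − 11P.
Set AD = SRAS: 4521 − 11P = 1260 + 8P, so 3261 = 19P and P = 171.63.
Substituting into AD, Y = 2633.05.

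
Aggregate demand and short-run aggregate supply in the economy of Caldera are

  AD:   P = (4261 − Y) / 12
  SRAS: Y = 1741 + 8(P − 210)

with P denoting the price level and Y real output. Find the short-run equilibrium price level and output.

P = 210, Y = 1741

Write SRAS as Y = 1741 + 8P − 1680 = 61 + 8P.
Rearrange AD to Y = 4261 − 12P.
Set AD = SRAS: 4261 − 12P = 61 + 8P, so 4200 = 20P and P = 210.
Then Y = 4261 − 12·210 = 1741.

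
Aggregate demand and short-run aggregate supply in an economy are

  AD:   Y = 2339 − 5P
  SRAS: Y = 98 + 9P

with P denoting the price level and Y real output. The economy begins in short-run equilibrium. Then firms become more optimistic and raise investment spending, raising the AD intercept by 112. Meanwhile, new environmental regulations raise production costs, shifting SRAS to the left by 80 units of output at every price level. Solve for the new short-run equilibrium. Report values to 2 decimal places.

After both shocks: AD is Y = 2451 − 5P and SRAS is Y = 18 + 9P.
Setting them equal: 2433 = 14P, so P = 173.79.
Substituting into AD, Y = 1582.07.

P = 173.79, Y = 1582.07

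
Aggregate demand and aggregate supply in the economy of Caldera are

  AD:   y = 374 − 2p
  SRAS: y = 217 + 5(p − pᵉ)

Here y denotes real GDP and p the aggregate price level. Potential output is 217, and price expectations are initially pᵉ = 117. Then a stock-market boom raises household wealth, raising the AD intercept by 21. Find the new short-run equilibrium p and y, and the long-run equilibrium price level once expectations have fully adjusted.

AD shifts right: new AD is y = 395 − 2p. With pᵉ = 117, SRAS is y = 5p − 368.
Short run: 395 − 2p = 5p − 368 gives 763 = 7p, so p = 109 and y = 395 − 2·109 = 177.
y = 177 is below potential 217; expectations adjust and SRAS shifts right until y = 217.
Long run: on the new AD curve, 217 = 395 − 2p gives p = 89.

Short run: p = 109, y = 177. Long run: p = 89.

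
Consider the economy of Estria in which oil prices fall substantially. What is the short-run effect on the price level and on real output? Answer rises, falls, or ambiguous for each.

Price level: falls; output: rises

This is a favourable supply shock: SRAS shifts right.
Moving along the downward-sloping AD curve, P falls and Y rises.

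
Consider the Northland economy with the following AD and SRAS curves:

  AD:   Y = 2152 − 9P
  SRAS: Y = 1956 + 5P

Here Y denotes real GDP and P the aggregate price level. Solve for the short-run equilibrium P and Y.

Set AD = SRAS: 2152 − 9P = 1956 + 5P, so 196 = 14P and P = 14.
Then Y = 2152 − 9·14 = 2026.

P = 14, Y = 2026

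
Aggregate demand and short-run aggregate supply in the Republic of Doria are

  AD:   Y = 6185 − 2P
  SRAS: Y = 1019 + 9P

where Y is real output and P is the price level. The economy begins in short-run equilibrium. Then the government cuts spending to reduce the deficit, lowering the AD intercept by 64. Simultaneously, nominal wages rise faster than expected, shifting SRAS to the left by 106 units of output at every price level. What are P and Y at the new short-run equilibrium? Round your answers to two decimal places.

P = 473.45, Y = 5174.09

After both shocks: AD is Y = 6121 − 2P and SRAS is Y = 913 + 9P.
Setting them equal: 5208 = 11P, so P = 473.45.
Substituting into AD, Y = 5174.09.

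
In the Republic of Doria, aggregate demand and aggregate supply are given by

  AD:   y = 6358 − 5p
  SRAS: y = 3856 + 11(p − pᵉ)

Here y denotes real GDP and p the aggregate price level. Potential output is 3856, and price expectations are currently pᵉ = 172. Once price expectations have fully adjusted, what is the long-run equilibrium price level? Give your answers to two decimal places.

Long-run p = 500.40

Short run: with pᵉ = 172, SRAS is y = 1964 + 11p. Setting AD = SRAS gives 4394 = 16p, so p = 274.63 and y = 6358 − 5p = 4984.88.
Output 4984.88 is above potential 3856, so over time expected prices rise and SRAS shifts left until y returns to 3856.
Long run: y = 3856 on the AD curve gives 3856 = 6358 − 5p, so p = 500.40.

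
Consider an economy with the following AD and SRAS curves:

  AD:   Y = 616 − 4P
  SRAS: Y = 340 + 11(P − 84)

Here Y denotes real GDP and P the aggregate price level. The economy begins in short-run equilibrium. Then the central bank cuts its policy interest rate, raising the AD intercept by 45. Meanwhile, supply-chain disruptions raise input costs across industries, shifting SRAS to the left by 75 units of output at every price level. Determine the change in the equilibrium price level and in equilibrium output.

ΔP = +8, ΔY = +13

After both shocks: AD is Y = 661 − 4P and SRAS is Y = 11P − 659.
Setting them equal: 1320 = 15P, so P = 88.
Y = 661 − 4·88 = 309.
Initially P = 80, Y = 296, so ΔP = +8 and ΔY = +13.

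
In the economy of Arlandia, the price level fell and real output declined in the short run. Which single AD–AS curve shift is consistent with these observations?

P fell and Y fell. An AD shift moves P and Y in the same direction; an SRAS shift moves them in opposite directions.
Here P and Y moved in the same direction, so the AD curve shifted.
Since Y fell, AD shifted left.

AD shifted left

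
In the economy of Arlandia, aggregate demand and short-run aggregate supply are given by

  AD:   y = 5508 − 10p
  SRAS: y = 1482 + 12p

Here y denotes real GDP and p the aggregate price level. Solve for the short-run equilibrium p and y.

Set AD = SRAS: 5508 − 10p = 1482 + 12p, so 4026 = 22p and p = 183.
Then y = 5508 − 10·183 = 3678.

p = 183, y = 3678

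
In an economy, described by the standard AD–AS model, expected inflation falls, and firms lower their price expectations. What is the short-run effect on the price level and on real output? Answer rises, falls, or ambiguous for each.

Price level: falls; output: rises

This is a favourable supply shock: SRAS shifts right.
Moving along the downward-sloping AD curve, P falls and Y rises.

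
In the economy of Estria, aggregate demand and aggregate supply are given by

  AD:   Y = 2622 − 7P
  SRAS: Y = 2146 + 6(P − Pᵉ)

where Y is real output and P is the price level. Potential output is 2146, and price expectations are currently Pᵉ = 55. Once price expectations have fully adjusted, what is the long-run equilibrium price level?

Short run: with Pᵉ = 55, SRAS is Y = 1816 + 6P. Setting AD = SRAS gives 806 = 13P, so P = 62 and Y = 2622 − 7·62 = 2188.
Output 2188 is above potential 2146, so over time expected prices rise and SRAS shifts left until Y returns to 2146.
Long run: Y = 2146 on the AD curve gives 2146 = 2622 − 7P, so P = 68.

Long-run P = 68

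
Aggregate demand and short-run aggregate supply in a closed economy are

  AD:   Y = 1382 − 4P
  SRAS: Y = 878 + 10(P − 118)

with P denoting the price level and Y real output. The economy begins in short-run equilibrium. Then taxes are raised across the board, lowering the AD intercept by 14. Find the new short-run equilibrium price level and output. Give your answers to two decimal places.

P = 119.29, Y = 890.86

This is a negative demand shock: AD shifts left.
New AD: Y = 1368 − 4P.
SRAS can be written Y = 10P − 302.
Set AD = SRAS: 1368 − 4P = 10P − 302, so 1670 = 14P and P = 119.29.
Substituting into AD, Y = 890.86.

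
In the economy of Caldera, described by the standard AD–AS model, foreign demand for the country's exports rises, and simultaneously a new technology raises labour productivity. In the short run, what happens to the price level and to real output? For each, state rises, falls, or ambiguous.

The first event is a positive demand shock: AD shifts right, which by itself pushes P up and Y up.
The second is a favourable supply shock: SRAS shifts right, which by itself pushes P down and Y up.
The two shocks push P in opposite directions, so the effect on P is ambiguous. Both shocks push Y up, so Y rises.

Price level: ambiguous; output: rises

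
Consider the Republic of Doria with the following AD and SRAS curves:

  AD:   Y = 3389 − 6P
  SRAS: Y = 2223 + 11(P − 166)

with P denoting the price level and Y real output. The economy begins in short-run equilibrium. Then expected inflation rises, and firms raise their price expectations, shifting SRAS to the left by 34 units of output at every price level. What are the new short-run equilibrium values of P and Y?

P = 178, Y = 2321

This is a negative supply shock: SRAS shifts left.
New SRAS: Y = 363 + 11P.
Set AD = SRAS: 3389 − 6P = 363 + 11P, so 3026 = 17P and P = 178.
Y = 3389 − 6·178 = 2321.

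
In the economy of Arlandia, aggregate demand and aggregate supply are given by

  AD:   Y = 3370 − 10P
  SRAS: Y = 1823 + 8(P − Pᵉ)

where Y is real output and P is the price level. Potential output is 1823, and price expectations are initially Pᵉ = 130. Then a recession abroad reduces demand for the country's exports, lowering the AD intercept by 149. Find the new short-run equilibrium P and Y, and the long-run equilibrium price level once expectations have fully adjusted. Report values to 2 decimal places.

Short run: P = 135.44, Y = 1866.56. Long run: P = 139.80.

AD shifts left: new AD is Y = 3221 − 10P. With Pᵉ = 130, SRAS is Y = 783 + 8P.
Short run: 3221 − 10P = 783 + 8P gives 2438 = 18P, so P = 135.44 and Y = 3221 − 10P = 1866.56.
Y = 1866.56 is above potential 1823; expectations adjust and SRAS shifts left until Y = 1823.
Long run: on the new AD curve, 1823 = 3221 − 10P gives P = 139.80.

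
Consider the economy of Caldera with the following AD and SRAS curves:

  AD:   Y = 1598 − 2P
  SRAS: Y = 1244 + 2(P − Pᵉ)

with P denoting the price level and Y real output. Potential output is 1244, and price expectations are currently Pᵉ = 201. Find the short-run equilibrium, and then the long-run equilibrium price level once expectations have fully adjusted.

Short run: with Pᵉ = 201, SRAS is Y = 842 + 2P. Setting AD = SRAS gives 756 = 4P, so P = 189 and Y = 1598 − 2·189 = 1220.
Output 1220 is below potential 1244, so over time expected prices fall and SRAS shifts right until Y returns to 1244.
Long run: Y = 1244 on the AD curve gives 1244 = 1598 − 2P, so P = 177.

Short run: P = 189, Y = 1220. Long run: P = 177.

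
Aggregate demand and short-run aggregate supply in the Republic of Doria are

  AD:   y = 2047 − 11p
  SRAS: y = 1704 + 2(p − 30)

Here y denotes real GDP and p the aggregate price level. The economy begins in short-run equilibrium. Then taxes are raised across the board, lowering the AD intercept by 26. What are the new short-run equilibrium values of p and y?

p = 29, y = 1702

This is a negative demand shock: AD shifts left.
New AD: y = 2021 − 11p.
SRAS can be written y = 1644 + 2p.
Set AD = SRAS: 2021 − 11p = 1644 + 2p, so 377 = 13p and p = 29.
y = 2021 − 11·29 = 1702.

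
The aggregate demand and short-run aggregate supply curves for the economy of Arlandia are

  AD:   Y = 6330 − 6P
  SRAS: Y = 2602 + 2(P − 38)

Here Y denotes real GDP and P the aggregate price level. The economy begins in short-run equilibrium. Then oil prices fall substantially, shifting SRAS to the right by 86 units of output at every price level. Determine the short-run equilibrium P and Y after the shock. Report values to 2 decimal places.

This is a positive supply shock: SRAS shifts right.
New SRAS: Y = 2612 + 2P.
Set AD = SRAS: 6330 − 6P = 2612 + 2P, so 3718 = 8P and P = 464.75.
Substituting into AD, Y = 3541.50.

P = 464.75, Y = 3541.50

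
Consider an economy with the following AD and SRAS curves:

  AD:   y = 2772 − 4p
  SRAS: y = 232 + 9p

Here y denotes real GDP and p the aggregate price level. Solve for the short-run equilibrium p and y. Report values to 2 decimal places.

Set AD = SRAS: 2772 − 4p = 232 + 9p, so 2540 = 13p and p = 195.38.
Substituting into AD, y = 2772 − 4p = 1990.46.

p = 195.38, y = 1990.46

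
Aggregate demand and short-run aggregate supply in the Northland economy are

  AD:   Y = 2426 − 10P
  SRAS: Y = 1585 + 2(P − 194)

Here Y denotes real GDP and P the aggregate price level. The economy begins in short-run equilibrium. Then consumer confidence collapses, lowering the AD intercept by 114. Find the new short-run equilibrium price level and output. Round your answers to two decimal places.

This is a negative demand shock: AD shifts left.
New AD: Y = 2312 − 10P.
SRAS can be written Y = 1197 + 2P.
Set AD = SRAS: 2312 − 10P = 1197 + 2P, so 1115 = 12P and P = 92.92.
Substituting into AD, Y = 1382.83.

P = 92.92, Y = 1382.83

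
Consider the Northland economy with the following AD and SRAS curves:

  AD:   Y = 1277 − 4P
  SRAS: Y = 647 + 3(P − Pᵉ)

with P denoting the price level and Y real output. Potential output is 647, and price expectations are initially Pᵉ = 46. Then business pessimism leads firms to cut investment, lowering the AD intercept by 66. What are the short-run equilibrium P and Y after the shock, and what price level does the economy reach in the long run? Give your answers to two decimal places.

AD shifts left: new AD is Y = 1211 − 4P. With Pᵉ = 46, SRAS is Y = 509 + 3P.
Short run: 1211 − 4P = 509 + 3P gives 702 = 7P, so P = 100.29 and Y = 1211 − 4P = 809.86.
Y = 809.86 is above potential 647; expectations adjust and SRAS shifts left until Y = 647.
Long run: on the new AD curve, 647 = 1211 − 4P gives P = 141.00.

Short run: P = 100.29, Y = 809.86. Long run: P = 141.00.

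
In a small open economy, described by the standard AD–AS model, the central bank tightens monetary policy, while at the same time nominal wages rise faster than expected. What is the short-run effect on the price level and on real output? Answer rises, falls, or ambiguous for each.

The first event is a negative demand shock: AD shifts left, which by itself pushes P down and Y down.
The second is an adverse supply shock: SRAS shifts left, which by itself pushes P up and Y down.
The two shocks push P in opposite directions, so the effect on P is ambiguous. Both shocks push Y down, so Y falls.

Price level: ambiguous; output: falls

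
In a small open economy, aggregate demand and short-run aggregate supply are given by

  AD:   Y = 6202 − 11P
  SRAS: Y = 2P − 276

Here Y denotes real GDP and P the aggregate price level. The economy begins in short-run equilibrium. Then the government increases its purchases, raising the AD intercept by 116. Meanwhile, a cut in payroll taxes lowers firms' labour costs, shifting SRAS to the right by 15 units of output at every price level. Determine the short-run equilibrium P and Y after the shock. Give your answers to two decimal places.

After both shocks: AD is Y = 6318 − 11P and SRAS is Y = 2P − 261.
Setting them equal: 6579 = 13P, so P = 506.08.
Substituting into AD, Y = 751.15.

P = 506.08, Y = 751.15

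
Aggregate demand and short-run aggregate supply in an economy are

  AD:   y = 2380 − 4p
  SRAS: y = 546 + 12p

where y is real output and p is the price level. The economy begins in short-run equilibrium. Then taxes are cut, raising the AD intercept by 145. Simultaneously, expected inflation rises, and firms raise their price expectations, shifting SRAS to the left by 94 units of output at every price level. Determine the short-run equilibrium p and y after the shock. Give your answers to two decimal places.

After both shocks: AD is y = 2525 − 4p and SRAS is y = 452 + 12p.
Setting them equal: 2073 = 16p, so p = 129.56.
Substituting into AD, y = 2006.75.

p = 129.56, y = 2006.75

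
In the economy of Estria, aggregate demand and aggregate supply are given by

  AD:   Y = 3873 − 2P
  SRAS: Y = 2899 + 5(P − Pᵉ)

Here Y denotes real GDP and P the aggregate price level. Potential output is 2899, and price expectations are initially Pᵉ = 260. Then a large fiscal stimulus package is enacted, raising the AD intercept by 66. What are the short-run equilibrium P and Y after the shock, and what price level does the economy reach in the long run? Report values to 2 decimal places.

AD shifts right: new AD is Y = 3939 − 2P. With Pᵉ = 260, SRAS is Y = 1599 + 5P.
Short run: 3939 − 2P = 1599 + 5P gives 2340 = 7P, so P = 334.29 and Y = 3939 − 2P = 3270.43.
Y = 3270.43 is above potential 2899; expectations adjust and SRAS shifts left until Y = 2899.
Long run: on the new AD curve, 2899 = 3939 − 2P gives P = 520.00.

Short run: P = 334.29, Y = 3270.43. Long run: P = 520.00.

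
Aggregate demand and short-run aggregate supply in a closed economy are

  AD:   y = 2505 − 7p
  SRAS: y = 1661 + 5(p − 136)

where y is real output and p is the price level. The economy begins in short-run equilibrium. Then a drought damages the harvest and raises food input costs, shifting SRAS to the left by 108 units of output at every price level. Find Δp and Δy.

This is a negative supply shock: SRAS shifts left.
New SRAS: y = 873 + 5p.
Set AD = SRAS: 2505 − 7p = 873 + 5p, so 1632 = 12p and p = 136.
y = 2505 − 7·136 = 1553.
Initially p = 127, y = 1616, so Δp = +9 and Δy = -63.

Δp = +9, Δy = -63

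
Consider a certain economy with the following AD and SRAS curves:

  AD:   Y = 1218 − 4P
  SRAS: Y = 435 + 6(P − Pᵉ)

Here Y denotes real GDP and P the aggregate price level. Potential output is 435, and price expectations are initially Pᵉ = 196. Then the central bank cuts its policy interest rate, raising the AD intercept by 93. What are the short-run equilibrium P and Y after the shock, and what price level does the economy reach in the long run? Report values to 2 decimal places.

Short run: P = 205.20, Y = 490.20. Long run: P = 219.00.

AD shifts right: new AD is Y = 1311 − 4P. With Pᵉ = 196, SRAS is Y = 6P − 741.
Short run: 1311 − 4P = 6P − 741 gives 2052 = 10P, so P = 205.20 and Y = 1311 − 4P = 490.20.
Y = 490.20 is above potential 435; expectations adjust and SRAS shifts left until Y = 435.
Long run: on the new AD curve, 435 = 1311 − 4P gives P = 219.00.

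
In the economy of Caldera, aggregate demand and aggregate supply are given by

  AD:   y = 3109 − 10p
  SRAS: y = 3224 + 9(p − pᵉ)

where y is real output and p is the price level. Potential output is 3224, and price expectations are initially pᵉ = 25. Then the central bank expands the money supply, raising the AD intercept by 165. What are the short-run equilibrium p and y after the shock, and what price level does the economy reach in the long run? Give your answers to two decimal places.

Short run: p = 14.47, y = 3129.26. Long run: p = 5.00.

AD shifts right: new AD is y = 3274 − 10p. With pᵉ = 25, SRAS is y = 2999 + 9p.
Short run: 3274 − 10p = 2999 + 9p gives 275 = 19p, so p = 14.47 and y = 3274 − 10p = 3129.26.
y = 3129.26 is below potential 3224; expectations adjust and SRAS shifts right until y = 3224.
Long run: on the new AD curve, 3224 = 3274 − 10p gives p = 5.00.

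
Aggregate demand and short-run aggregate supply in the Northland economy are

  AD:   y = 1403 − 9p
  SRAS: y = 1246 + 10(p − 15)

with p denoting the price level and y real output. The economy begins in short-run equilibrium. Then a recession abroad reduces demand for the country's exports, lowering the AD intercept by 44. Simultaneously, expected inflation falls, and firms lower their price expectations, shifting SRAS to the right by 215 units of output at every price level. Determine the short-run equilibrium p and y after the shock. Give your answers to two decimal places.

p = 2.53, y = 1336.26

After both shocks: AD is y = 1359 − 9p and SRAS is y = 1311 + 10p.
Setting them equal: 48 = 19p, so p = 2.53.
Substituting into AD, y = 1336.26.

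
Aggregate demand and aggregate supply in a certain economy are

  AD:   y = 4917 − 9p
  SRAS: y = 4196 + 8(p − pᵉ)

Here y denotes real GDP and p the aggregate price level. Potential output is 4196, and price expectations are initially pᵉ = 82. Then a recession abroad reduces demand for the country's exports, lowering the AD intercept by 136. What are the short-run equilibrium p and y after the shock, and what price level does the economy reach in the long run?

Short run: p = 73, y = 4124. Long run: p = 65.

AD shifts left: new AD is y = 4781 − 9p. With pᵉ = 82, SRAS is y = 3540 + 8p.
Short run: 4781 − 9p = 3540 + 8p gives 1241 = 17p, so p = 73 and y = 4781 − 9·73 = 4124.
y = 4124 is below potential 4196; expectations adjust and SRAS shifts right until y = 4196.
Long run: on the new AD curve, 4196 = 4781 − 9p gives p = 65.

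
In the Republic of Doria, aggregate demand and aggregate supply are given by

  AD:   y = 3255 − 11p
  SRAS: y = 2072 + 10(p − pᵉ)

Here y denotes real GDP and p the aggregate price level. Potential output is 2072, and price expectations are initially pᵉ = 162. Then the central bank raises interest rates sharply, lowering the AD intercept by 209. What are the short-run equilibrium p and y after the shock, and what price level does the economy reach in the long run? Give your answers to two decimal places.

Short run: p = 123.52, y = 1687.24. Long run: p = 88.55.

AD shifts left: new AD is y = 3046 − 11p. With pᵉ = 162, SRAS is y = 452 + 10p.
Short run: 3046 − 11p = 452 + 10p gives 2594 = 21p, so p = 123.52 and y = 3046 − 11p = 1687.24.
y = 1687.24 is below potential 2072; expectations adjust and SRAS shifts right until y = 2072.
Long run: on the new AD curve, 2072 = 3046 − 11p gives p = 88.55.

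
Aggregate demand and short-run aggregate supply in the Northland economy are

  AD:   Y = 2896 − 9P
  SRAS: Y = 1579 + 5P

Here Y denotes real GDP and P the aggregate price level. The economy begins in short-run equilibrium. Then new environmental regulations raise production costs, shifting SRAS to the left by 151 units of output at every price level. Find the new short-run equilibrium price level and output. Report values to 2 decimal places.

This is a negative supply shock: SRAS shifts left.
New SRAS: Y = 1428 + 5P.
Set AD = SRAS: 2896 − 9P = 1428 + 5P, so 1468 = 14P and P = 104.86.
Substituting into AD, Y = 1952.29.

P = 104.86, Y = 1952.29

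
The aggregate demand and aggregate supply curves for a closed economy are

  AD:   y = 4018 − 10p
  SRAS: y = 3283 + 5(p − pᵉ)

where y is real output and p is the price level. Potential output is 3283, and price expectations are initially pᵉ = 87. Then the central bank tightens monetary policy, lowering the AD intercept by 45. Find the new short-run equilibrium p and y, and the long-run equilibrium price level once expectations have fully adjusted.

AD shifts left: new AD is y = 3973 − 10p. With pᵉ = 87, SRAS is y = 2848 + 5p.
Short run: 3973 − 10p = 2848 + 5p gives 1125 = 15p, so p = 75 and y = 3973 − 10·75 = 3223.
y = 3223 is below potential 3283; expectations adjust and SRAS shifts right until y = 3283.
Long run: on the new AD curve, 3283 = 3973 − 10p gives p = 69.

Short run: p = 75, y = 3223. Long run: p = 69.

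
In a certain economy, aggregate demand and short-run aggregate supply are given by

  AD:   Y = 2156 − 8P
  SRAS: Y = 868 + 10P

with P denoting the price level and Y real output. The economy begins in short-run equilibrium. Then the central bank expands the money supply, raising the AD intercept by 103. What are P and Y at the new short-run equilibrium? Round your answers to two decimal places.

This is a positive demand shock: AD shifts right.
New AD: Y = 2259 − 8P.
Set AD = SRAS: 2259 − 8P = 868 + 10P, so 1391 = 18P and P = 77.28.
Substituting into AD, Y = 1640.78.

P = 77.28, Y = 1640.78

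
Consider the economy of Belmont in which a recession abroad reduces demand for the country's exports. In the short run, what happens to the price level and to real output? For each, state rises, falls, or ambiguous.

Price level: falls; output: falls

This is a negative demand shock: AD shifts left.
Moving along the upward-sloping SRAS curve, P falls and Y falls.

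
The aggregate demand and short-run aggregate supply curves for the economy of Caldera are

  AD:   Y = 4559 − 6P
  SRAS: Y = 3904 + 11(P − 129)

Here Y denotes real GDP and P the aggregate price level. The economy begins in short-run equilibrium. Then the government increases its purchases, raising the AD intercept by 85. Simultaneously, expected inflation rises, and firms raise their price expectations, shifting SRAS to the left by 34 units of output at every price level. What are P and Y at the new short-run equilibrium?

After both shocks: AD is Y = 4644 − 6P and SRAS is Y = 2451 + 11P.
Setting them equal: 2193 = 17P, so P = 129.
Y = 4644 − 6·129 = 3870.

P = 129, Y = 3870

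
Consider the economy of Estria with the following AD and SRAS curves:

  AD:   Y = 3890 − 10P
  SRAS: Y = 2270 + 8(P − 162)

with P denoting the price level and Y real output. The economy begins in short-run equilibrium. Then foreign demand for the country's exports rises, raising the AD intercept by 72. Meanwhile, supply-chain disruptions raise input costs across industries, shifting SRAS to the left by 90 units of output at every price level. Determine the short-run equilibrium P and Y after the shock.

After both shocks: AD is Y = 3962 − 10P and SRAS is Y = 884 + 8P.
Setting them equal: 3078 = 18P, so P = 171.
Y = 3962 − 10·171 = 2252.

P = 171, Y = 2252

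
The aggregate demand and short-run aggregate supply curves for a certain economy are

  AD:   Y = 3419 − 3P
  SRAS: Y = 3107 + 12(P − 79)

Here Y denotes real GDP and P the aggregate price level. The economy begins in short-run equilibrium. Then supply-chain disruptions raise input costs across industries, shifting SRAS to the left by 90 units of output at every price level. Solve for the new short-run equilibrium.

This is a negative supply shock: SRAS shifts left.
New SRAS: Y = 2069 + 12P.
Set AD = SRAS: 3419 − 3P = 2069 + 12P, so 1350 = 15P and P = 90.
Y = 3419 − 3·90 = 3149.

P = 90, Y = 3149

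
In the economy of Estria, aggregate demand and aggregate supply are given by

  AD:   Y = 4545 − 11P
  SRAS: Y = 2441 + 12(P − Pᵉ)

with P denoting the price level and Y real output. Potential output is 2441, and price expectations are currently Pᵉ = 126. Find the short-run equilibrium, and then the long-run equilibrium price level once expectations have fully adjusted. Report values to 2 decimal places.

Short run: P = 157.22, Y = 2815.61. Long run: P = 191.27.

Short run: with Pᵉ = 126, SRAS is Y = 929 + 12P. Setting AD = SRAS gives 3616 = 23P, so P = 157.22 and Y = 4545 − 11P = 2815.61.
Output 2815.61 is above potential 2441, so over time expected prices rise and SRAS shifts left until Y returns to 2441.
Long run: Y = 2441 on the AD curve gives 2441 = 4545 − 11P, so P = 191.27.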